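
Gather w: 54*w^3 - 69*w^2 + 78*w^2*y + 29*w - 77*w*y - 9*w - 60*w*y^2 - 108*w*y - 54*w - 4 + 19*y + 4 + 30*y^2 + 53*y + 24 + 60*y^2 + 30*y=54*w^3 + w^2*(78*y - 69) + w*(-60*y^2 - 185*y - 34) + 90*y^2 + 102*y + 24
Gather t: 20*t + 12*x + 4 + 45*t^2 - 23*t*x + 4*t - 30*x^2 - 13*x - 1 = 45*t^2 + t*(24 - 23*x) - 30*x^2 - x + 3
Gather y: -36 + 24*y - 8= 24*y - 44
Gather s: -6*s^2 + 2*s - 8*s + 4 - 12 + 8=-6*s^2 - 6*s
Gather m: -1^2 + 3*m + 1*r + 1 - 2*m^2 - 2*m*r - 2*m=-2*m^2 + m*(1 - 2*r) + r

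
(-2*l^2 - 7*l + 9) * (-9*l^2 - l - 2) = 18*l^4 + 65*l^3 - 70*l^2 + 5*l - 18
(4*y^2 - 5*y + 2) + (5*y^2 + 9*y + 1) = 9*y^2 + 4*y + 3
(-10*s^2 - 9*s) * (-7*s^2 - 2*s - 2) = 70*s^4 + 83*s^3 + 38*s^2 + 18*s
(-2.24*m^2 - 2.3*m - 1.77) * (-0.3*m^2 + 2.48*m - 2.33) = 0.672*m^4 - 4.8652*m^3 + 0.046200000000001*m^2 + 0.9694*m + 4.1241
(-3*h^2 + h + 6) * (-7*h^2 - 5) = 21*h^4 - 7*h^3 - 27*h^2 - 5*h - 30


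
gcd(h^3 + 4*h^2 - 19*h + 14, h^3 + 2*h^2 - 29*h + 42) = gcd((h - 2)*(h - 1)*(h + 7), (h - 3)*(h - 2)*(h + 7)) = h^2 + 5*h - 14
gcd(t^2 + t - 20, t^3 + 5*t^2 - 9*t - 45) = t + 5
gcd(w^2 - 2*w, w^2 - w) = w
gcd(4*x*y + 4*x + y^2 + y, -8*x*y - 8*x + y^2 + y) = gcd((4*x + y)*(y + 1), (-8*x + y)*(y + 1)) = y + 1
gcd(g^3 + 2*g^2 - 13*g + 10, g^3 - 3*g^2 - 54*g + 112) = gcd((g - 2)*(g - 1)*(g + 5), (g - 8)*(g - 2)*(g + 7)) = g - 2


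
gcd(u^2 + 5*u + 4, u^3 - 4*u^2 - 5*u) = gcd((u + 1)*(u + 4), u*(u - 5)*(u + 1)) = u + 1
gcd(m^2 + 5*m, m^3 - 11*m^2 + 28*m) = m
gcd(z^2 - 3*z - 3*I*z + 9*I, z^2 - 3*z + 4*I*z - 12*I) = z - 3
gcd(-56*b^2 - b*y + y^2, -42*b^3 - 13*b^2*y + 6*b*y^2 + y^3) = 7*b + y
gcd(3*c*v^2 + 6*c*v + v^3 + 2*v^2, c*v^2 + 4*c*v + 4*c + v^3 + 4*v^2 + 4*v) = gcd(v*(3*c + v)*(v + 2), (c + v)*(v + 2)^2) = v + 2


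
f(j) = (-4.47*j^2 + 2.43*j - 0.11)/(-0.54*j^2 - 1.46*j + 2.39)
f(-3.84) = -2230.99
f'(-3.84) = 178584.94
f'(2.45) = 0.00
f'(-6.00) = 6.06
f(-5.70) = 23.30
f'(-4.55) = 57.67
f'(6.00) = 0.24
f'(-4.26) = 169.04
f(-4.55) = 48.32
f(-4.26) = 76.95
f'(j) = (2.43 - 8.94*j)/(-0.54*j^2 - 1.46*j + 2.39) + (1.08*j + 1.46)*(-4.47*j^2 + 2.43*j - 0.11)/(-0.54*j^2 - 1.46*j + 2.39)^2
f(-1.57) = -4.46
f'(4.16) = 0.31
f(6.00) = 5.67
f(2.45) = 4.74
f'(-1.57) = 5.23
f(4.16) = 5.17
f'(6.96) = 0.20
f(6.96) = 5.89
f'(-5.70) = 8.20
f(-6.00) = 21.18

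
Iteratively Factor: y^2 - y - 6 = (y - 3)*(y + 2)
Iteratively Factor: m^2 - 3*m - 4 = (m - 4)*(m + 1)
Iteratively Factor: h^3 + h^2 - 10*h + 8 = (h + 4)*(h^2 - 3*h + 2) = (h - 1)*(h + 4)*(h - 2)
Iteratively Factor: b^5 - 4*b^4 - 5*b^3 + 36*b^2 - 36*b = (b - 2)*(b^4 - 2*b^3 - 9*b^2 + 18*b) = (b - 3)*(b - 2)*(b^3 + b^2 - 6*b) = b*(b - 3)*(b - 2)*(b^2 + b - 6) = b*(b - 3)*(b - 2)^2*(b + 3)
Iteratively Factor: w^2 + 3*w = (w)*(w + 3)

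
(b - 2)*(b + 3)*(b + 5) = b^3 + 6*b^2 - b - 30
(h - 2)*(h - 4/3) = h^2 - 10*h/3 + 8/3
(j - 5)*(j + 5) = j^2 - 25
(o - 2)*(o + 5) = o^2 + 3*o - 10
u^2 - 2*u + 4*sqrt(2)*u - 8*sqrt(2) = (u - 2)*(u + 4*sqrt(2))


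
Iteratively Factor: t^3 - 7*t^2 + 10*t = (t - 5)*(t^2 - 2*t) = (t - 5)*(t - 2)*(t)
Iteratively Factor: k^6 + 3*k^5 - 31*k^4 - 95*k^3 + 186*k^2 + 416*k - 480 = (k - 1)*(k^5 + 4*k^4 - 27*k^3 - 122*k^2 + 64*k + 480) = (k - 1)*(k + 3)*(k^4 + k^3 - 30*k^2 - 32*k + 160) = (k - 1)*(k + 3)*(k + 4)*(k^3 - 3*k^2 - 18*k + 40) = (k - 2)*(k - 1)*(k + 3)*(k + 4)*(k^2 - k - 20) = (k - 5)*(k - 2)*(k - 1)*(k + 3)*(k + 4)*(k + 4)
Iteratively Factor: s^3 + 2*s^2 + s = (s + 1)*(s^2 + s) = (s + 1)^2*(s)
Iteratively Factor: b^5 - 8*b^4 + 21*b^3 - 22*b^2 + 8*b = (b - 1)*(b^4 - 7*b^3 + 14*b^2 - 8*b) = b*(b - 1)*(b^3 - 7*b^2 + 14*b - 8) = b*(b - 4)*(b - 1)*(b^2 - 3*b + 2) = b*(b - 4)*(b - 1)^2*(b - 2)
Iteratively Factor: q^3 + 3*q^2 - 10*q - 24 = (q + 4)*(q^2 - q - 6) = (q - 3)*(q + 4)*(q + 2)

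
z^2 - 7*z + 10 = (z - 5)*(z - 2)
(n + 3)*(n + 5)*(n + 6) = n^3 + 14*n^2 + 63*n + 90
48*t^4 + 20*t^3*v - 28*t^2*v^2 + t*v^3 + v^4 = (-4*t + v)*(-2*t + v)*(t + v)*(6*t + v)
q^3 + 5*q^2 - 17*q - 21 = (q - 3)*(q + 1)*(q + 7)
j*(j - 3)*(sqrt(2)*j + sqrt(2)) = sqrt(2)*j^3 - 2*sqrt(2)*j^2 - 3*sqrt(2)*j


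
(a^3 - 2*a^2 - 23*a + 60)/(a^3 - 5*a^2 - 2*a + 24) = (a + 5)/(a + 2)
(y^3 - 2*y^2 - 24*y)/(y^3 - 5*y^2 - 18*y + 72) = y/(y - 3)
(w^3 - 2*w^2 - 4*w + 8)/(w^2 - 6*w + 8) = (w^2 - 4)/(w - 4)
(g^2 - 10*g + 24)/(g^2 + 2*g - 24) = (g - 6)/(g + 6)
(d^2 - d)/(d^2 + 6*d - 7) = d/(d + 7)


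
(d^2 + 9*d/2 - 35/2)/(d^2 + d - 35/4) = 2*(d + 7)/(2*d + 7)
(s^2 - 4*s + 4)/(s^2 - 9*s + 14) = (s - 2)/(s - 7)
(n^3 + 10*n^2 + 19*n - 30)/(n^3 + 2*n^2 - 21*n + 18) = (n + 5)/(n - 3)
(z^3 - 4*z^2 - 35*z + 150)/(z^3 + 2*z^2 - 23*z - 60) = (z^2 + z - 30)/(z^2 + 7*z + 12)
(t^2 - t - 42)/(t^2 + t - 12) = (t^2 - t - 42)/(t^2 + t - 12)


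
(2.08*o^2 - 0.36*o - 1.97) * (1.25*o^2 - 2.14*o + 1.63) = 2.6*o^4 - 4.9012*o^3 + 1.6983*o^2 + 3.629*o - 3.2111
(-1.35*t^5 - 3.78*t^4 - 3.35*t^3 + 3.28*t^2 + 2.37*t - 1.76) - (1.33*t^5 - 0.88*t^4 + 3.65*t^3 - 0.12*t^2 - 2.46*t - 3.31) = -2.68*t^5 - 2.9*t^4 - 7.0*t^3 + 3.4*t^2 + 4.83*t + 1.55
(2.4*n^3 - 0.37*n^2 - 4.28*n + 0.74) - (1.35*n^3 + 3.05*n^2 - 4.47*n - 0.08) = 1.05*n^3 - 3.42*n^2 + 0.19*n + 0.82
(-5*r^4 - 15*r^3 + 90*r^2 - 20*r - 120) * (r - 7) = -5*r^5 + 20*r^4 + 195*r^3 - 650*r^2 + 20*r + 840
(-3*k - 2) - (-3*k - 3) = 1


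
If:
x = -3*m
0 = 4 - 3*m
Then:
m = 4/3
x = -4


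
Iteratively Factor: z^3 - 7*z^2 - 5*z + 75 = (z + 3)*(z^2 - 10*z + 25) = (z - 5)*(z + 3)*(z - 5)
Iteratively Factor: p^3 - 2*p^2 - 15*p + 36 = (p - 3)*(p^2 + p - 12) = (p - 3)^2*(p + 4)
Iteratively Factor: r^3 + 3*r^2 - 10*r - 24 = (r + 2)*(r^2 + r - 12) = (r + 2)*(r + 4)*(r - 3)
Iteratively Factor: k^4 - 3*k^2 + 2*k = (k)*(k^3 - 3*k + 2) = k*(k - 1)*(k^2 + k - 2) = k*(k - 1)*(k + 2)*(k - 1)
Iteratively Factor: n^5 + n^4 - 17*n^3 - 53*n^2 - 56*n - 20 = (n + 2)*(n^4 - n^3 - 15*n^2 - 23*n - 10) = (n + 2)^2*(n^3 - 3*n^2 - 9*n - 5) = (n + 1)*(n + 2)^2*(n^2 - 4*n - 5) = (n + 1)^2*(n + 2)^2*(n - 5)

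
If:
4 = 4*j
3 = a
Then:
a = 3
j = 1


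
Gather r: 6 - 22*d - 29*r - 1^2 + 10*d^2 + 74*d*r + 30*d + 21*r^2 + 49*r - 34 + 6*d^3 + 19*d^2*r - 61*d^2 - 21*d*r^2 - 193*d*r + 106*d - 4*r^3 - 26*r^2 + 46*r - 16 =6*d^3 - 51*d^2 + 114*d - 4*r^3 + r^2*(-21*d - 5) + r*(19*d^2 - 119*d + 66) - 45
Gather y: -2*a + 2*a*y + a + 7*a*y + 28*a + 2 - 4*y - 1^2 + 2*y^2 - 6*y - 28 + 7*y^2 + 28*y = 27*a + 9*y^2 + y*(9*a + 18) - 27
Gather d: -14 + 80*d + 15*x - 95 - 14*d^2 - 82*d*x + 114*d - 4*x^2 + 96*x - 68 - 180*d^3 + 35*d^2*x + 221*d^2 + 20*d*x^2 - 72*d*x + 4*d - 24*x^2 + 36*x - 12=-180*d^3 + d^2*(35*x + 207) + d*(20*x^2 - 154*x + 198) - 28*x^2 + 147*x - 189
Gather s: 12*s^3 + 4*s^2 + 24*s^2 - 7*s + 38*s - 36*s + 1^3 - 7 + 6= 12*s^3 + 28*s^2 - 5*s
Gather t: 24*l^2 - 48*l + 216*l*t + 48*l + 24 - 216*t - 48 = 24*l^2 + t*(216*l - 216) - 24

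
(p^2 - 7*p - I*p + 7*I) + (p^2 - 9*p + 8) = 2*p^2 - 16*p - I*p + 8 + 7*I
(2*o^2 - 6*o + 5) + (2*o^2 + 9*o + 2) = 4*o^2 + 3*o + 7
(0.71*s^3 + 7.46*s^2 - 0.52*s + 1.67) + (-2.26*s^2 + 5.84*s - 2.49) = 0.71*s^3 + 5.2*s^2 + 5.32*s - 0.82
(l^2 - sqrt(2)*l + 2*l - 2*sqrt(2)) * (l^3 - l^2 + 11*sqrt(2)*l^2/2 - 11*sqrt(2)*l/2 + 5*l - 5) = l^5 + l^4 + 9*sqrt(2)*l^4/2 - 8*l^3 + 9*sqrt(2)*l^3/2 - 14*sqrt(2)*l^2 - 6*l^2 - 5*sqrt(2)*l + 12*l + 10*sqrt(2)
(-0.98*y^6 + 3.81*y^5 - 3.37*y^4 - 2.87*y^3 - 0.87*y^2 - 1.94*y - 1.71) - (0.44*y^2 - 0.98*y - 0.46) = -0.98*y^6 + 3.81*y^5 - 3.37*y^4 - 2.87*y^3 - 1.31*y^2 - 0.96*y - 1.25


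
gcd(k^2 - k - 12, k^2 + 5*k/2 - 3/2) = k + 3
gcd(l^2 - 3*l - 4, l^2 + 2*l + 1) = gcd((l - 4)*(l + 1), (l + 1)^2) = l + 1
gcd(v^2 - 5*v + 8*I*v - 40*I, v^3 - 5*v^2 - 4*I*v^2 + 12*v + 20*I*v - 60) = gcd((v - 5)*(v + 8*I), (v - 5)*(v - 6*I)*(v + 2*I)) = v - 5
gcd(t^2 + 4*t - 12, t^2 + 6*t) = t + 6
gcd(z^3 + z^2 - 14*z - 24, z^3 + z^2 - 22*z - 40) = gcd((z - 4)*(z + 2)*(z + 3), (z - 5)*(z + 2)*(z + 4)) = z + 2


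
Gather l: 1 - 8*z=1 - 8*z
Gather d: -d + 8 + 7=15 - d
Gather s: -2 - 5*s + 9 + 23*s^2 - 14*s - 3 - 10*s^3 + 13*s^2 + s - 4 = -10*s^3 + 36*s^2 - 18*s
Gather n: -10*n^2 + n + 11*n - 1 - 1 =-10*n^2 + 12*n - 2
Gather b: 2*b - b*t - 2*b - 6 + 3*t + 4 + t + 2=-b*t + 4*t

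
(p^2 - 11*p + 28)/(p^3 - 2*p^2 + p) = (p^2 - 11*p + 28)/(p*(p^2 - 2*p + 1))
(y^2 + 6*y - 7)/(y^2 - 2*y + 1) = (y + 7)/(y - 1)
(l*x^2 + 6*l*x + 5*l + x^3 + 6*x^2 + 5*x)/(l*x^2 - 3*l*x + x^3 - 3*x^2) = (x^2 + 6*x + 5)/(x*(x - 3))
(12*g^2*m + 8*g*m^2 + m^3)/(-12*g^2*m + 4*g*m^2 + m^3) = (-2*g - m)/(2*g - m)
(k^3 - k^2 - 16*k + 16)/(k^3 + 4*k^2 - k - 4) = (k - 4)/(k + 1)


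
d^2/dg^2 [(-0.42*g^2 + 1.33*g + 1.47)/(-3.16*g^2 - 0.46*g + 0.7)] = (7.105427357601e-15*g^4 - 27.78272*g^3 - 82.498752*g^2 - 30.472512*g - 7.570304)/(31.554496*g^6 + 13.780128*g^5 - 18.963792*g^4 - 6.007784*g^3 + 4.20084*g^2 + 0.6762*g - 0.343)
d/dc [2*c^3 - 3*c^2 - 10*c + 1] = 6*c^2 - 6*c - 10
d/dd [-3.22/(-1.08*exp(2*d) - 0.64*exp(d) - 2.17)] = (-6.9552*exp(d) - 2.0608)*exp(d)/(1.08*exp(2*d) + 0.64*exp(d) + 2.17)^2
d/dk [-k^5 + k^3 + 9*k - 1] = -5*k^4 + 3*k^2 + 9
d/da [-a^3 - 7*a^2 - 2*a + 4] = -3*a^2 - 14*a - 2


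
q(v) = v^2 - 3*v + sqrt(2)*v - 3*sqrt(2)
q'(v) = 2*v - 3 + sqrt(2)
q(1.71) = -4.03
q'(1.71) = 1.83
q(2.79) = -0.88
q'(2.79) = 3.99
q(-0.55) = -3.07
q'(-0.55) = -2.69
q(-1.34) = -0.32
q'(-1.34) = -4.27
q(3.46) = 2.24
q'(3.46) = 5.33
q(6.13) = 23.61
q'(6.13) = 10.67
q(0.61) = -4.84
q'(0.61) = -0.37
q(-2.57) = 6.44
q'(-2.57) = -6.73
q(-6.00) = 41.27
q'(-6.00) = -13.59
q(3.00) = 0.00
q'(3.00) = 4.41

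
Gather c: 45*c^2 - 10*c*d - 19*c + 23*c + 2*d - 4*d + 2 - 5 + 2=45*c^2 + c*(4 - 10*d) - 2*d - 1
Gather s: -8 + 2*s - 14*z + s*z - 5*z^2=s*(z + 2) - 5*z^2 - 14*z - 8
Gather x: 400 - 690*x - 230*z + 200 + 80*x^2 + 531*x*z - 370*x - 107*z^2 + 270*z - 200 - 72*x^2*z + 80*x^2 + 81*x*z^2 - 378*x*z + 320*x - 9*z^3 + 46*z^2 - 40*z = x^2*(160 - 72*z) + x*(81*z^2 + 153*z - 740) - 9*z^3 - 61*z^2 + 400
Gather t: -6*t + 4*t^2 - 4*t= 4*t^2 - 10*t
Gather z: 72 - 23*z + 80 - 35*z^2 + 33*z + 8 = -35*z^2 + 10*z + 160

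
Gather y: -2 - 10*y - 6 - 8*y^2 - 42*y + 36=-8*y^2 - 52*y + 28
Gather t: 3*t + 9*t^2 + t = 9*t^2 + 4*t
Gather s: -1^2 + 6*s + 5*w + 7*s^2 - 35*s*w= 7*s^2 + s*(6 - 35*w) + 5*w - 1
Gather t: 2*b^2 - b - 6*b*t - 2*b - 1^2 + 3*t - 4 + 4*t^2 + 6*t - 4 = 2*b^2 - 3*b + 4*t^2 + t*(9 - 6*b) - 9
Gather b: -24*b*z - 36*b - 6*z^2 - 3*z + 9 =b*(-24*z - 36) - 6*z^2 - 3*z + 9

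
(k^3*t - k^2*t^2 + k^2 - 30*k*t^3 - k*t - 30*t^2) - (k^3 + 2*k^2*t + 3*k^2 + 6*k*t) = k^3*t - k^3 - k^2*t^2 - 2*k^2*t - 2*k^2 - 30*k*t^3 - 7*k*t - 30*t^2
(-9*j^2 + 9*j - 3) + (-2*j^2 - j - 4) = -11*j^2 + 8*j - 7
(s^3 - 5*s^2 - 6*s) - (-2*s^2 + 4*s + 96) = s^3 - 3*s^2 - 10*s - 96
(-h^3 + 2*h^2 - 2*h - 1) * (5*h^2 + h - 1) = -5*h^5 + 9*h^4 - 7*h^3 - 9*h^2 + h + 1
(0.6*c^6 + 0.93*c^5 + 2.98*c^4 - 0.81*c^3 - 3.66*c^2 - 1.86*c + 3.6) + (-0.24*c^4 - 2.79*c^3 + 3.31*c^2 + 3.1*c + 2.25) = 0.6*c^6 + 0.93*c^5 + 2.74*c^4 - 3.6*c^3 - 0.35*c^2 + 1.24*c + 5.85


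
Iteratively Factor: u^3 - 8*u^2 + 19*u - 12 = (u - 4)*(u^2 - 4*u + 3) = (u - 4)*(u - 3)*(u - 1)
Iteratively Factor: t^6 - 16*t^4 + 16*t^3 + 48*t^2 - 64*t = (t + 4)*(t^5 - 4*t^4 + 16*t^2 - 16*t) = (t - 2)*(t + 4)*(t^4 - 2*t^3 - 4*t^2 + 8*t) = (t - 2)^2*(t + 4)*(t^3 - 4*t) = (t - 2)^2*(t + 2)*(t + 4)*(t^2 - 2*t) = (t - 2)^3*(t + 2)*(t + 4)*(t)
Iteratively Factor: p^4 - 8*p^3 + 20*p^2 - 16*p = (p - 4)*(p^3 - 4*p^2 + 4*p) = (p - 4)*(p - 2)*(p^2 - 2*p) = (p - 4)*(p - 2)^2*(p)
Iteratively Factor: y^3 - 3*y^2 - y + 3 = (y - 3)*(y^2 - 1) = (y - 3)*(y + 1)*(y - 1)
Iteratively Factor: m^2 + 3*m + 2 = (m + 1)*(m + 2)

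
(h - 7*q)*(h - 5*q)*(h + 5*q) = h^3 - 7*h^2*q - 25*h*q^2 + 175*q^3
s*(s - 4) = s^2 - 4*s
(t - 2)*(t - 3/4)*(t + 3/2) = t^3 - 5*t^2/4 - 21*t/8 + 9/4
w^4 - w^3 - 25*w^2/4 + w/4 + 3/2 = (w - 3)*(w - 1/2)*(w + 1/2)*(w + 2)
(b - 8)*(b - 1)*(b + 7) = b^3 - 2*b^2 - 55*b + 56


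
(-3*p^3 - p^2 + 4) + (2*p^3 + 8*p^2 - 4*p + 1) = -p^3 + 7*p^2 - 4*p + 5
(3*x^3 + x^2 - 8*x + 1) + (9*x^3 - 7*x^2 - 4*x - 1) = 12*x^3 - 6*x^2 - 12*x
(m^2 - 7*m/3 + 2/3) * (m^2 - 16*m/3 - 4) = m^4 - 23*m^3/3 + 82*m^2/9 + 52*m/9 - 8/3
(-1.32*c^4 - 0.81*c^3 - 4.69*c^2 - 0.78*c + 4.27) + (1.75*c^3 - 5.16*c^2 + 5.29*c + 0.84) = -1.32*c^4 + 0.94*c^3 - 9.85*c^2 + 4.51*c + 5.11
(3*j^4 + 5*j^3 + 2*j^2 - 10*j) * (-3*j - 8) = -9*j^5 - 39*j^4 - 46*j^3 + 14*j^2 + 80*j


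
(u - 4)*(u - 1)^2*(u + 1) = u^4 - 5*u^3 + 3*u^2 + 5*u - 4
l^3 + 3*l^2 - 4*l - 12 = (l - 2)*(l + 2)*(l + 3)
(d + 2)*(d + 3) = d^2 + 5*d + 6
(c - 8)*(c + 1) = c^2 - 7*c - 8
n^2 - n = n*(n - 1)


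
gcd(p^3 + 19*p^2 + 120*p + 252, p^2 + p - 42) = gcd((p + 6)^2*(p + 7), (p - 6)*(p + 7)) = p + 7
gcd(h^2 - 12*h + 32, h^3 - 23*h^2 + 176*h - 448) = h - 8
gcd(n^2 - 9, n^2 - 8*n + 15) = n - 3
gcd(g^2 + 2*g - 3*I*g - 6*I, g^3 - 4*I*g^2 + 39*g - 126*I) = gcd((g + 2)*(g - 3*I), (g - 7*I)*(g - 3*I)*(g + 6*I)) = g - 3*I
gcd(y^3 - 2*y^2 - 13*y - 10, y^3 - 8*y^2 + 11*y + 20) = y^2 - 4*y - 5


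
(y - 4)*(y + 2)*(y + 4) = y^3 + 2*y^2 - 16*y - 32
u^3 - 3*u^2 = u^2*(u - 3)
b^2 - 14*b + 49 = (b - 7)^2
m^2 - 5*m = m*(m - 5)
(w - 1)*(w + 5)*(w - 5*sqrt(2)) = w^3 - 5*sqrt(2)*w^2 + 4*w^2 - 20*sqrt(2)*w - 5*w + 25*sqrt(2)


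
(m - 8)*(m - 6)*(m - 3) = m^3 - 17*m^2 + 90*m - 144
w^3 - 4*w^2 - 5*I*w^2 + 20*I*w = w*(w - 4)*(w - 5*I)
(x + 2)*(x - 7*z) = x^2 - 7*x*z + 2*x - 14*z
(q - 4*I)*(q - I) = q^2 - 5*I*q - 4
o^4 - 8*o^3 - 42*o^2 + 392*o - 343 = (o - 7)^2*(o - 1)*(o + 7)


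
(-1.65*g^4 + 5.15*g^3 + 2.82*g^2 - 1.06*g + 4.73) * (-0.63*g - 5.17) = 1.0395*g^5 + 5.286*g^4 - 28.4021*g^3 - 13.9116*g^2 + 2.5003*g - 24.4541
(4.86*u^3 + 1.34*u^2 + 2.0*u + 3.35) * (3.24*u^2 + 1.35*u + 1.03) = 15.7464*u^5 + 10.9026*u^4 + 13.2948*u^3 + 14.9342*u^2 + 6.5825*u + 3.4505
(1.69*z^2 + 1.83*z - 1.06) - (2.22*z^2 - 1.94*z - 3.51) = -0.53*z^2 + 3.77*z + 2.45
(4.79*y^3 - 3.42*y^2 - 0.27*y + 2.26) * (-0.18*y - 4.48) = -0.8622*y^4 - 20.8436*y^3 + 15.3702*y^2 + 0.8028*y - 10.1248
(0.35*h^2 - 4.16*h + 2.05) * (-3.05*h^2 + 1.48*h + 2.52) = -1.0675*h^4 + 13.206*h^3 - 11.5273*h^2 - 7.4492*h + 5.166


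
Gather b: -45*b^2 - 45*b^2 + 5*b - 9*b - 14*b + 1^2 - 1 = -90*b^2 - 18*b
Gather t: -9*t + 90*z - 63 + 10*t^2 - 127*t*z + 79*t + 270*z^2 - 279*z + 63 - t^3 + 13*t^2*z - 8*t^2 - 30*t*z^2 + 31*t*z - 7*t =-t^3 + t^2*(13*z + 2) + t*(-30*z^2 - 96*z + 63) + 270*z^2 - 189*z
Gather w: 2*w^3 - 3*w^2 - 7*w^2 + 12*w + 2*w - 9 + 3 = 2*w^3 - 10*w^2 + 14*w - 6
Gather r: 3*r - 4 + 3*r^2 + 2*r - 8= 3*r^2 + 5*r - 12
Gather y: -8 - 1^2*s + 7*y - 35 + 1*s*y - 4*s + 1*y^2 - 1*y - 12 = -5*s + y^2 + y*(s + 6) - 55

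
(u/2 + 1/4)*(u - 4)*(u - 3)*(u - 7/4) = u^4/2 - 33*u^3/8 + 159*u^2/16 - 71*u/16 - 21/4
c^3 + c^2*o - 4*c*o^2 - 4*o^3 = (c - 2*o)*(c + o)*(c + 2*o)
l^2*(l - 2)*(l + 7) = l^4 + 5*l^3 - 14*l^2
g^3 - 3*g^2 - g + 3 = (g - 3)*(g - 1)*(g + 1)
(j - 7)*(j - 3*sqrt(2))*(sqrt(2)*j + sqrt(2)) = sqrt(2)*j^3 - 6*sqrt(2)*j^2 - 6*j^2 - 7*sqrt(2)*j + 36*j + 42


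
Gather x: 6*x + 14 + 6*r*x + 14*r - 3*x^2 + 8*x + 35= 14*r - 3*x^2 + x*(6*r + 14) + 49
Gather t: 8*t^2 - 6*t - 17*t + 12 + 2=8*t^2 - 23*t + 14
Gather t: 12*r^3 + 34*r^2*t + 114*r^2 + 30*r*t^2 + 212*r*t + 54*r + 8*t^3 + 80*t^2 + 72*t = 12*r^3 + 114*r^2 + 54*r + 8*t^3 + t^2*(30*r + 80) + t*(34*r^2 + 212*r + 72)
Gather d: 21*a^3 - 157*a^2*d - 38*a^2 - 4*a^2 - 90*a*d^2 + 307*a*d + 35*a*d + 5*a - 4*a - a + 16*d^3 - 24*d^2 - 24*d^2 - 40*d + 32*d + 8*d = 21*a^3 - 42*a^2 + 16*d^3 + d^2*(-90*a - 48) + d*(-157*a^2 + 342*a)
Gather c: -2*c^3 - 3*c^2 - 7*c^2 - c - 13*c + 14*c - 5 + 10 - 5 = -2*c^3 - 10*c^2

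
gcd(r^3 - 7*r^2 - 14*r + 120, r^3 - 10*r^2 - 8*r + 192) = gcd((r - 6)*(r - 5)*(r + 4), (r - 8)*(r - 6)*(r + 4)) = r^2 - 2*r - 24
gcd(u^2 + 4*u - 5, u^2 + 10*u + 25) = u + 5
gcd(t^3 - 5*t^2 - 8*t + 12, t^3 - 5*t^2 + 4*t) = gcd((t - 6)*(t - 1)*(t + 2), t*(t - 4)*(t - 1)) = t - 1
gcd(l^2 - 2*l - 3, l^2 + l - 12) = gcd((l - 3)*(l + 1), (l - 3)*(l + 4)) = l - 3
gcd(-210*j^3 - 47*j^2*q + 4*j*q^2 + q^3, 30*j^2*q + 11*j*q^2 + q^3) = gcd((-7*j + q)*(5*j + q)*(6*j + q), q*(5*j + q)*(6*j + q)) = 30*j^2 + 11*j*q + q^2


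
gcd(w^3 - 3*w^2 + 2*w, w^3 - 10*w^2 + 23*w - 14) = w^2 - 3*w + 2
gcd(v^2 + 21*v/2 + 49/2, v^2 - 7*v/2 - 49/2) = v + 7/2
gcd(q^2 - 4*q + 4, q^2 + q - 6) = q - 2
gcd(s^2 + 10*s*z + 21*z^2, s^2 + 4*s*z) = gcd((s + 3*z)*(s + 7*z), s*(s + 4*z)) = 1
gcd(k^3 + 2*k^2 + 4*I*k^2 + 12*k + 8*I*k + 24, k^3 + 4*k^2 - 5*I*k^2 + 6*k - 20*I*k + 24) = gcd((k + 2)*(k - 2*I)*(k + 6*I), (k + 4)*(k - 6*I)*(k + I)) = 1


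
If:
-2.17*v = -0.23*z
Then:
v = 0.105990783410138*z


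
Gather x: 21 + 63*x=63*x + 21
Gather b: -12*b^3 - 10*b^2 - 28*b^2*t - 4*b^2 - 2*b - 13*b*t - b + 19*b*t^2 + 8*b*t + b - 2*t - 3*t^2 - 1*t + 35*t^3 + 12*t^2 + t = -12*b^3 + b^2*(-28*t - 14) + b*(19*t^2 - 5*t - 2) + 35*t^3 + 9*t^2 - 2*t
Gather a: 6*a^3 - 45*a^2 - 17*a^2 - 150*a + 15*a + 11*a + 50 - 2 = 6*a^3 - 62*a^2 - 124*a + 48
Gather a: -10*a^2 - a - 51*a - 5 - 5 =-10*a^2 - 52*a - 10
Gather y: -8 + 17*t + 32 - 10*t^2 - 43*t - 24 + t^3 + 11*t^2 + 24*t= t^3 + t^2 - 2*t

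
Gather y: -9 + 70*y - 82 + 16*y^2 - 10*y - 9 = 16*y^2 + 60*y - 100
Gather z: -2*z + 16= 16 - 2*z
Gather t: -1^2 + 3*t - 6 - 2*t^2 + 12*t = -2*t^2 + 15*t - 7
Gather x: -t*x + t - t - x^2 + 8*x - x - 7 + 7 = -x^2 + x*(7 - t)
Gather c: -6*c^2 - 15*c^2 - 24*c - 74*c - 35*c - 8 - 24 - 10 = -21*c^2 - 133*c - 42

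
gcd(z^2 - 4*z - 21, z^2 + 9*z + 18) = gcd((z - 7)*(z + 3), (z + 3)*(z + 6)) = z + 3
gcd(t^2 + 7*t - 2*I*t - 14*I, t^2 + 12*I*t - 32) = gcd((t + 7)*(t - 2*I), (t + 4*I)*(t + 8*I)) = 1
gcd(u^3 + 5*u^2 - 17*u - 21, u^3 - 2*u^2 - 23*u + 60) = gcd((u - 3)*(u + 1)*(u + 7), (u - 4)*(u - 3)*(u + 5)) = u - 3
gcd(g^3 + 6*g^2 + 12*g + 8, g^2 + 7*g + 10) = g + 2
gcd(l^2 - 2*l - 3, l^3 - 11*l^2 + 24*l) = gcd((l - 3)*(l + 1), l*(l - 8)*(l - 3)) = l - 3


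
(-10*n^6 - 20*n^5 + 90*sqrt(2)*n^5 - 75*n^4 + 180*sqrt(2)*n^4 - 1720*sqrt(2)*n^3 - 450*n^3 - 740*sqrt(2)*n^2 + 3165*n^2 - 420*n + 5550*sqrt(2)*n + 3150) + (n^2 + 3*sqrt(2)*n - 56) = -10*n^6 - 20*n^5 + 90*sqrt(2)*n^5 - 75*n^4 + 180*sqrt(2)*n^4 - 1720*sqrt(2)*n^3 - 450*n^3 - 740*sqrt(2)*n^2 + 3166*n^2 - 420*n + 5553*sqrt(2)*n + 3094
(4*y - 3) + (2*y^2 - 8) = 2*y^2 + 4*y - 11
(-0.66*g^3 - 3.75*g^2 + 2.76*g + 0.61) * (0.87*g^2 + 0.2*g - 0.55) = -0.5742*g^5 - 3.3945*g^4 + 2.0142*g^3 + 3.1452*g^2 - 1.396*g - 0.3355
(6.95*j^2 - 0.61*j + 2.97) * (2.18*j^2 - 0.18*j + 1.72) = 15.151*j^4 - 2.5808*j^3 + 18.5384*j^2 - 1.5838*j + 5.1084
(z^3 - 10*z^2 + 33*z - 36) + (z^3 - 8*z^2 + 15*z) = 2*z^3 - 18*z^2 + 48*z - 36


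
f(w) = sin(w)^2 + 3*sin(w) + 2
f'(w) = 2*sin(w)*cos(w) + 3*cos(w)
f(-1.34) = 0.03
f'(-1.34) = 0.24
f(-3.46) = 3.04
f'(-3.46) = -3.44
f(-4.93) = 5.88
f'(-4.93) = 1.07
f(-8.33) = 0.12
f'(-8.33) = -0.56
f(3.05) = 2.28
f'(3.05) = -3.17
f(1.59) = 6.00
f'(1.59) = -0.10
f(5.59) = 0.49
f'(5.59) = 1.32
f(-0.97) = 0.21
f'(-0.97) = 0.76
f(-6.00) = 2.92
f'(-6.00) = 3.42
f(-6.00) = 2.92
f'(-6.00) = 3.42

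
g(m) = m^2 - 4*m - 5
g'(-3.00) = -10.00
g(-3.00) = 16.00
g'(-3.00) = -10.00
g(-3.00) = 16.00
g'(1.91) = -0.18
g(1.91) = -8.99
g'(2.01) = 0.02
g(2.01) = -9.00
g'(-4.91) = -13.82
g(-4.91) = 38.75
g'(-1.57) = -7.14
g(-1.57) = 3.74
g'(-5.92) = -15.84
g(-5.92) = 53.73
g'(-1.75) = -7.50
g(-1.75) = 5.06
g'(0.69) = -2.62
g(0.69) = -7.28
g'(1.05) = -1.90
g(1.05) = -8.10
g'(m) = 2*m - 4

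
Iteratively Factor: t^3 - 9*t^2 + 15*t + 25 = (t + 1)*(t^2 - 10*t + 25) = (t - 5)*(t + 1)*(t - 5)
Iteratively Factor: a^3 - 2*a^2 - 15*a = (a - 5)*(a^2 + 3*a) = a*(a - 5)*(a + 3)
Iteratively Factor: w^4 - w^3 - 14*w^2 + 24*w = (w - 3)*(w^3 + 2*w^2 - 8*w) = w*(w - 3)*(w^2 + 2*w - 8) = w*(w - 3)*(w + 4)*(w - 2)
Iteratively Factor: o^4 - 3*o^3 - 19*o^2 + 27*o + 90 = (o - 5)*(o^3 + 2*o^2 - 9*o - 18) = (o - 5)*(o - 3)*(o^2 + 5*o + 6) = (o - 5)*(o - 3)*(o + 3)*(o + 2)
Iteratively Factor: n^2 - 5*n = (n)*(n - 5)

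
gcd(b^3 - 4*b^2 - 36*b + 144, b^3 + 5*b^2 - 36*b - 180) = b^2 - 36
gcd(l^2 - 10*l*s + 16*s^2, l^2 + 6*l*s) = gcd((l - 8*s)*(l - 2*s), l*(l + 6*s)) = 1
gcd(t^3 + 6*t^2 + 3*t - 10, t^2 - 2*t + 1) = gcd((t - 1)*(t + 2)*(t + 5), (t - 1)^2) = t - 1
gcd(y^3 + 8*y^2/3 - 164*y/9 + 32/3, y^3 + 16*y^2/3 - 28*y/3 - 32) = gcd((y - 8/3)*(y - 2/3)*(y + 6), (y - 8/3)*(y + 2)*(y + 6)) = y^2 + 10*y/3 - 16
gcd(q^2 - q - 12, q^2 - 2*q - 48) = 1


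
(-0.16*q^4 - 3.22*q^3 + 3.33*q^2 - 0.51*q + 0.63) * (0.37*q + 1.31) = -0.0592*q^5 - 1.401*q^4 - 2.9861*q^3 + 4.1736*q^2 - 0.435*q + 0.8253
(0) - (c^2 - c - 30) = -c^2 + c + 30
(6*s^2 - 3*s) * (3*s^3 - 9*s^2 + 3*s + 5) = 18*s^5 - 63*s^4 + 45*s^3 + 21*s^2 - 15*s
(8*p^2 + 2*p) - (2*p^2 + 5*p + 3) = 6*p^2 - 3*p - 3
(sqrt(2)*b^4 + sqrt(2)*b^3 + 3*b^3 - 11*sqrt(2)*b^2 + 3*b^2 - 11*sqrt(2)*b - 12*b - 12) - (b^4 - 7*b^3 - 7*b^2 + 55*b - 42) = -b^4 + sqrt(2)*b^4 + sqrt(2)*b^3 + 10*b^3 - 11*sqrt(2)*b^2 + 10*b^2 - 67*b - 11*sqrt(2)*b + 30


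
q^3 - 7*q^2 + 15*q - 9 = (q - 3)^2*(q - 1)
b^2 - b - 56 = (b - 8)*(b + 7)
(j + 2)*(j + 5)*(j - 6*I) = j^3 + 7*j^2 - 6*I*j^2 + 10*j - 42*I*j - 60*I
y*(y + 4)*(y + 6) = y^3 + 10*y^2 + 24*y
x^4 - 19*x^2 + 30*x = x*(x - 3)*(x - 2)*(x + 5)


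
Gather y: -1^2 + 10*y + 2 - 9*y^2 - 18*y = -9*y^2 - 8*y + 1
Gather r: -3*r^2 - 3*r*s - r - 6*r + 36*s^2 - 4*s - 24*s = -3*r^2 + r*(-3*s - 7) + 36*s^2 - 28*s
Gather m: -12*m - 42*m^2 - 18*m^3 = -18*m^3 - 42*m^2 - 12*m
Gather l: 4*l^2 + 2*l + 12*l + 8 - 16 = 4*l^2 + 14*l - 8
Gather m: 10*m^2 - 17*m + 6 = 10*m^2 - 17*m + 6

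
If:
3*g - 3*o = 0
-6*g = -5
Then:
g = 5/6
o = 5/6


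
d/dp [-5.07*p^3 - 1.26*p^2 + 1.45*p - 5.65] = -15.21*p^2 - 2.52*p + 1.45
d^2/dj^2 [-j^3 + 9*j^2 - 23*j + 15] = 18 - 6*j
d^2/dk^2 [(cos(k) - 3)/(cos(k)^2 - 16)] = (8*(cos(k) - 3)*sin(k)^2*cos(k)^2 - (cos(k)^2 - 16)^2*cos(k) + 2*(cos(k)^2 - 16)*(-3*cos(2*k) + cos(3*k)))/(cos(k)^2 - 16)^3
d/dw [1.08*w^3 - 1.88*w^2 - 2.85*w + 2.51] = 3.24*w^2 - 3.76*w - 2.85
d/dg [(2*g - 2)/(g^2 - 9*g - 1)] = 2*(-g^2 + 2*g - 10)/(g^4 - 18*g^3 + 79*g^2 + 18*g + 1)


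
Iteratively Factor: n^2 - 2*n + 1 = (n - 1)*(n - 1)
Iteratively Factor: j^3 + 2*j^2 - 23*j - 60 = (j + 3)*(j^2 - j - 20) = (j + 3)*(j + 4)*(j - 5)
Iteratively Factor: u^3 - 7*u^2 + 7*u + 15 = (u - 3)*(u^2 - 4*u - 5) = (u - 5)*(u - 3)*(u + 1)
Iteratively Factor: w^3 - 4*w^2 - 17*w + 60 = (w + 4)*(w^2 - 8*w + 15) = (w - 5)*(w + 4)*(w - 3)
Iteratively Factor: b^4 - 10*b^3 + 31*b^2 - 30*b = (b - 2)*(b^3 - 8*b^2 + 15*b) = (b - 3)*(b - 2)*(b^2 - 5*b) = (b - 5)*(b - 3)*(b - 2)*(b)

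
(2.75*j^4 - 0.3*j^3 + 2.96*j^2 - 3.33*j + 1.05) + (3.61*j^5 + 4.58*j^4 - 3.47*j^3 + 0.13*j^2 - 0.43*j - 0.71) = 3.61*j^5 + 7.33*j^4 - 3.77*j^3 + 3.09*j^2 - 3.76*j + 0.34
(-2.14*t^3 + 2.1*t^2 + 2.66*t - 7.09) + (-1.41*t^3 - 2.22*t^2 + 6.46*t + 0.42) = -3.55*t^3 - 0.12*t^2 + 9.12*t - 6.67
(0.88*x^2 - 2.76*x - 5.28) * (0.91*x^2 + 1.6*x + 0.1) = 0.8008*x^4 - 1.1036*x^3 - 9.1328*x^2 - 8.724*x - 0.528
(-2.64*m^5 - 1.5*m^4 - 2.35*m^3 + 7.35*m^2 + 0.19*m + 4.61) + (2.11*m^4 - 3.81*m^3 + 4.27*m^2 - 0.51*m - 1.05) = -2.64*m^5 + 0.61*m^4 - 6.16*m^3 + 11.62*m^2 - 0.32*m + 3.56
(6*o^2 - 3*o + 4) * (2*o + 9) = 12*o^3 + 48*o^2 - 19*o + 36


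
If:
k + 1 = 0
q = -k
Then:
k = -1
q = 1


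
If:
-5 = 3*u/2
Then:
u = -10/3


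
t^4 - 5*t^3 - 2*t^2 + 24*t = t*(t - 4)*(t - 3)*(t + 2)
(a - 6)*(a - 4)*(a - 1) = a^3 - 11*a^2 + 34*a - 24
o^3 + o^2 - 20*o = o*(o - 4)*(o + 5)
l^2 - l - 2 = (l - 2)*(l + 1)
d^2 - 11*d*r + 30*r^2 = (d - 6*r)*(d - 5*r)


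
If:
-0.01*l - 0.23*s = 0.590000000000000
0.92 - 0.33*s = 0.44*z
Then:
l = 30.6666666666667*z - 123.121212121212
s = 2.78787878787879 - 1.33333333333333*z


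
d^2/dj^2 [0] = 0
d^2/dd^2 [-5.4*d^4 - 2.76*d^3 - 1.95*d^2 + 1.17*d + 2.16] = -64.8*d^2 - 16.56*d - 3.9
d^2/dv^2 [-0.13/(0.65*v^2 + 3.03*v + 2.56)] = (0.10985*v^2 + 0.51207*v - 0.13*(1.3*v + 3.03)*(2.6*v + 6.06) + 0.43264)/(0.65*v^2 + 3.03*v + 2.56)^3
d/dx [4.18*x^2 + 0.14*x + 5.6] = 8.36*x + 0.14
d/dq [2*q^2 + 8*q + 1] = 4*q + 8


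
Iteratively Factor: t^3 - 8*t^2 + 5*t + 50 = (t - 5)*(t^2 - 3*t - 10) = (t - 5)^2*(t + 2)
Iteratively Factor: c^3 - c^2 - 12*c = (c - 4)*(c^2 + 3*c) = (c - 4)*(c + 3)*(c)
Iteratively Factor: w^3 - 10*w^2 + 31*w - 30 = (w - 3)*(w^2 - 7*w + 10) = (w - 3)*(w - 2)*(w - 5)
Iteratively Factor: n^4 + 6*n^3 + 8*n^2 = (n + 4)*(n^3 + 2*n^2) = n*(n + 4)*(n^2 + 2*n) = n*(n + 2)*(n + 4)*(n)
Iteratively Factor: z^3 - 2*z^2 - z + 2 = (z + 1)*(z^2 - 3*z + 2) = (z - 1)*(z + 1)*(z - 2)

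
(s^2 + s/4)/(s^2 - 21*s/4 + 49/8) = 2*s*(4*s + 1)/(8*s^2 - 42*s + 49)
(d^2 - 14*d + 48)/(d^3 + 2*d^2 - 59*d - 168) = (d - 6)/(d^2 + 10*d + 21)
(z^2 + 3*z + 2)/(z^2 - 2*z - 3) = (z + 2)/(z - 3)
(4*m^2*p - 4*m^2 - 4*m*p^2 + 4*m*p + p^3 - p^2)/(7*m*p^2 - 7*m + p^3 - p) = (4*m^2 - 4*m*p + p^2)/(7*m*p + 7*m + p^2 + p)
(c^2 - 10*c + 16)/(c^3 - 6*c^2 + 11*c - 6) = (c - 8)/(c^2 - 4*c + 3)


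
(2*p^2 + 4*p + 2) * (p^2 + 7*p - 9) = 2*p^4 + 18*p^3 + 12*p^2 - 22*p - 18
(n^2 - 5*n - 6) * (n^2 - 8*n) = n^4 - 13*n^3 + 34*n^2 + 48*n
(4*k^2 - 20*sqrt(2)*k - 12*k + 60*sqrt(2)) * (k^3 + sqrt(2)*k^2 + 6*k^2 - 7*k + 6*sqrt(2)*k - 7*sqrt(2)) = 4*k^5 - 16*sqrt(2)*k^4 + 12*k^4 - 140*k^3 - 48*sqrt(2)*k^3 - 36*k^2 + 400*sqrt(2)*k^2 - 336*sqrt(2)*k + 1000*k - 840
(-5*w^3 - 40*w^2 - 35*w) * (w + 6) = -5*w^4 - 70*w^3 - 275*w^2 - 210*w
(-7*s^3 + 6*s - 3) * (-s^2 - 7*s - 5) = 7*s^5 + 49*s^4 + 29*s^3 - 39*s^2 - 9*s + 15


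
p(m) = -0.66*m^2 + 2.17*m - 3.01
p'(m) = 2.17 - 1.32*m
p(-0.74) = -4.98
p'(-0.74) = 3.15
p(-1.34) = -7.10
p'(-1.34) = 3.94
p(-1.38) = -7.26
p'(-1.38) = 3.99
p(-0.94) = -5.63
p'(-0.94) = 3.41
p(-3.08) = -15.95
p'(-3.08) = 6.24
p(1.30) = -1.30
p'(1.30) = 0.45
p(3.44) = -3.36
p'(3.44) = -2.37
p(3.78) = -4.24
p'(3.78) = -2.82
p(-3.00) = -15.46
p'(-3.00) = 6.13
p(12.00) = -72.01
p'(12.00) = -13.67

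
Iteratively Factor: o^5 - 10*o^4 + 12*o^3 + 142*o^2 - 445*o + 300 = (o - 5)*(o^4 - 5*o^3 - 13*o^2 + 77*o - 60) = (o - 5)*(o - 1)*(o^3 - 4*o^2 - 17*o + 60) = (o - 5)*(o - 1)*(o + 4)*(o^2 - 8*o + 15) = (o - 5)*(o - 3)*(o - 1)*(o + 4)*(o - 5)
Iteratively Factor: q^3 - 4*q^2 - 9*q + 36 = (q - 3)*(q^2 - q - 12) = (q - 3)*(q + 3)*(q - 4)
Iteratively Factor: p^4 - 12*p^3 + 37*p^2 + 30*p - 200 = (p - 5)*(p^3 - 7*p^2 + 2*p + 40) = (p - 5)*(p + 2)*(p^2 - 9*p + 20) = (p - 5)^2*(p + 2)*(p - 4)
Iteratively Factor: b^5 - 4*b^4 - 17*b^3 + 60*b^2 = (b)*(b^4 - 4*b^3 - 17*b^2 + 60*b) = b^2*(b^3 - 4*b^2 - 17*b + 60) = b^2*(b - 3)*(b^2 - b - 20) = b^2*(b - 3)*(b + 4)*(b - 5)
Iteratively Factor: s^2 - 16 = (s + 4)*(s - 4)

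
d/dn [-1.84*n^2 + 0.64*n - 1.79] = 0.64 - 3.68*n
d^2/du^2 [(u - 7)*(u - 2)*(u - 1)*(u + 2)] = 12*u^2 - 48*u + 6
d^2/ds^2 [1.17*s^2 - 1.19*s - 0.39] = 2.34000000000000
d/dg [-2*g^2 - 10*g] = -4*g - 10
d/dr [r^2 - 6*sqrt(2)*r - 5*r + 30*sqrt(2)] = 2*r - 6*sqrt(2) - 5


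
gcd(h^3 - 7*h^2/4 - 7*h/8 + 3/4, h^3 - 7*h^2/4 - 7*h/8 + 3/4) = h^3 - 7*h^2/4 - 7*h/8 + 3/4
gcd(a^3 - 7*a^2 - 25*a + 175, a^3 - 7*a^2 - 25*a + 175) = a^3 - 7*a^2 - 25*a + 175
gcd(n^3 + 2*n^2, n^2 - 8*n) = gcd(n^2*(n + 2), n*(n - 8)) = n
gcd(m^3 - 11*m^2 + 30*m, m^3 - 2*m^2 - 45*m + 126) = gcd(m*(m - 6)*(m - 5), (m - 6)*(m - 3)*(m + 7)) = m - 6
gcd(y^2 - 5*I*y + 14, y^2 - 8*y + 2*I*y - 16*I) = y + 2*I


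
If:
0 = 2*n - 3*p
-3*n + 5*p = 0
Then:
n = 0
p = 0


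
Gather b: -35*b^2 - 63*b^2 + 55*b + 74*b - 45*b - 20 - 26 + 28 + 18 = -98*b^2 + 84*b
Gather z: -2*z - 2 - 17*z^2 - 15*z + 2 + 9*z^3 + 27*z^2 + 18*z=9*z^3 + 10*z^2 + z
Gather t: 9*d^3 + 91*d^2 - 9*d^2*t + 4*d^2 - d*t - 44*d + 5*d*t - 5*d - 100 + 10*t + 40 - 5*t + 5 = 9*d^3 + 95*d^2 - 49*d + t*(-9*d^2 + 4*d + 5) - 55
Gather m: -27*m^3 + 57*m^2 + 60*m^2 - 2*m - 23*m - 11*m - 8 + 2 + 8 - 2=-27*m^3 + 117*m^2 - 36*m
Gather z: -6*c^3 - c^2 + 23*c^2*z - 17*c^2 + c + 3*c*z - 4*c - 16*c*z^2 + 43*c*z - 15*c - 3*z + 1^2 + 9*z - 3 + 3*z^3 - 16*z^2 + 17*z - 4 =-6*c^3 - 18*c^2 - 18*c + 3*z^3 + z^2*(-16*c - 16) + z*(23*c^2 + 46*c + 23) - 6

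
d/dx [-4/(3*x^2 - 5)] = 24*x/(3*x^2 - 5)^2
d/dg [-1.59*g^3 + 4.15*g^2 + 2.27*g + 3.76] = -4.77*g^2 + 8.3*g + 2.27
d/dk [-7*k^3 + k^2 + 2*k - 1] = -21*k^2 + 2*k + 2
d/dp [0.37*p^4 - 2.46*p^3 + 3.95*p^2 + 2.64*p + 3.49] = 1.48*p^3 - 7.38*p^2 + 7.9*p + 2.64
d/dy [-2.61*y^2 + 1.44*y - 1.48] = 1.44 - 5.22*y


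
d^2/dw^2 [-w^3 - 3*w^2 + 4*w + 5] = -6*w - 6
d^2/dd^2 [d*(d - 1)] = 2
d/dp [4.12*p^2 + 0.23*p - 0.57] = 8.24*p + 0.23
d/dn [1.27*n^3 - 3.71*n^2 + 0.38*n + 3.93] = 3.81*n^2 - 7.42*n + 0.38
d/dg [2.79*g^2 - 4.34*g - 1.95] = 5.58*g - 4.34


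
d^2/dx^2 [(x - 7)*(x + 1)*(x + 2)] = 6*x - 8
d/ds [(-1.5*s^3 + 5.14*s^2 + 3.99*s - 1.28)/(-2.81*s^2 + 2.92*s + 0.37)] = (4.215*s^4 - 8.76*s^3 + 24.5557*s^2 - 3.39*s + 5.2139)/(7.8961*s^4 - 16.4104*s^3 + 6.447*s^2 + 2.1608*s + 0.1369)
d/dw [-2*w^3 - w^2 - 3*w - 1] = -6*w^2 - 2*w - 3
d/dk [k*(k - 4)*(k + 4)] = 3*k^2 - 16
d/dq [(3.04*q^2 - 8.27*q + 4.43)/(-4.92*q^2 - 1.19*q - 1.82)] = (-44.306*q^2 + 32.5256*q + 20.3231)/(24.2064*q^4 + 11.7096*q^3 + 19.3249*q^2 + 4.3316*q + 3.3124)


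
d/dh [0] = 0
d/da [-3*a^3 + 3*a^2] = 3*a*(2 - 3*a)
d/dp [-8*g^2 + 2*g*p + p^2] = 2*g + 2*p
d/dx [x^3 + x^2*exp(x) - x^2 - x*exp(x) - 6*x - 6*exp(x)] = x^2*exp(x) + 3*x^2 + x*exp(x) - 2*x - 7*exp(x) - 6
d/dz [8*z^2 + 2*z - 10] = 16*z + 2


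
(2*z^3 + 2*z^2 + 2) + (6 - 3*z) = 2*z^3 + 2*z^2 - 3*z + 8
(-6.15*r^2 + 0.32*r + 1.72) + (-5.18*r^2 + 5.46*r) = -11.33*r^2 + 5.78*r + 1.72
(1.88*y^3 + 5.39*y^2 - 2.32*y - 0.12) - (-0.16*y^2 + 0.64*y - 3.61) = 1.88*y^3 + 5.55*y^2 - 2.96*y + 3.49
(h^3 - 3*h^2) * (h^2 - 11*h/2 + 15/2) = h^5 - 17*h^4/2 + 24*h^3 - 45*h^2/2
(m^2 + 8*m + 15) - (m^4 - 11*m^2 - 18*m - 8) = -m^4 + 12*m^2 + 26*m + 23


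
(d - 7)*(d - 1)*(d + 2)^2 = d^4 - 4*d^3 - 21*d^2 - 4*d + 28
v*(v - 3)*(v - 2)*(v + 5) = v^4 - 19*v^2 + 30*v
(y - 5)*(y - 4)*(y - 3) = y^3 - 12*y^2 + 47*y - 60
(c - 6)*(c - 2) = c^2 - 8*c + 12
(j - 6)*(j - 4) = j^2 - 10*j + 24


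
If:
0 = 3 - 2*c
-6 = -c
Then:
No Solution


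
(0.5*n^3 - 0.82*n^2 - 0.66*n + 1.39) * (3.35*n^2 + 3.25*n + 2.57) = 1.675*n^5 - 1.122*n^4 - 3.591*n^3 + 0.4041*n^2 + 2.8213*n + 3.5723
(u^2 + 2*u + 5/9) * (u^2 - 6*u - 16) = u^4 - 4*u^3 - 247*u^2/9 - 106*u/3 - 80/9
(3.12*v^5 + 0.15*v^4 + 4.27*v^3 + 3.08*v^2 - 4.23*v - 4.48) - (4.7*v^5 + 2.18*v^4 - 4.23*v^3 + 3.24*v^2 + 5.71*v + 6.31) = -1.58*v^5 - 2.03*v^4 + 8.5*v^3 - 0.16*v^2 - 9.94*v - 10.79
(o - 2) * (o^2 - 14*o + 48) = o^3 - 16*o^2 + 76*o - 96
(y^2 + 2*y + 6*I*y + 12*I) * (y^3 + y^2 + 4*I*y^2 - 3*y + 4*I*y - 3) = y^5 + 3*y^4 + 10*I*y^4 - 25*y^3 + 30*I*y^3 - 81*y^2 + 2*I*y^2 - 54*y - 54*I*y - 36*I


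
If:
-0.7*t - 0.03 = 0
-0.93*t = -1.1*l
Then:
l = -0.04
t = -0.04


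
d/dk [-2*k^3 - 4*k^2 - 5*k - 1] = -6*k^2 - 8*k - 5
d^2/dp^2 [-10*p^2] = -20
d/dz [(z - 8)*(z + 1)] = 2*z - 7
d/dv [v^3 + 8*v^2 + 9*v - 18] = 3*v^2 + 16*v + 9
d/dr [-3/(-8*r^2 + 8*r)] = 3*(1 - 2*r)/(8*r^2*(r - 1)^2)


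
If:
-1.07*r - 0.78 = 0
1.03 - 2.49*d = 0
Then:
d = 0.41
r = -0.73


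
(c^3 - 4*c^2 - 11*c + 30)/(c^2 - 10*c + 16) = (c^2 - 2*c - 15)/(c - 8)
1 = 1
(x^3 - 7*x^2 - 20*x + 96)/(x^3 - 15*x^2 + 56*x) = (x^2 + x - 12)/(x*(x - 7))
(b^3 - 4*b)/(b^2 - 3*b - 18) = b*(4 - b^2)/(-b^2 + 3*b + 18)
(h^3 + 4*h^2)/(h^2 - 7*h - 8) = h^2*(h + 4)/(h^2 - 7*h - 8)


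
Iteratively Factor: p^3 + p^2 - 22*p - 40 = (p + 2)*(p^2 - p - 20) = (p + 2)*(p + 4)*(p - 5)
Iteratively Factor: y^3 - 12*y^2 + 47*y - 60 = (y - 4)*(y^2 - 8*y + 15) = (y - 4)*(y - 3)*(y - 5)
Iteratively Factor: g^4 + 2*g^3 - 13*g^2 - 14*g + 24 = (g - 1)*(g^3 + 3*g^2 - 10*g - 24) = (g - 1)*(g + 4)*(g^2 - g - 6) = (g - 3)*(g - 1)*(g + 4)*(g + 2)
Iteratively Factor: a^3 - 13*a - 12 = (a + 3)*(a^2 - 3*a - 4) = (a + 1)*(a + 3)*(a - 4)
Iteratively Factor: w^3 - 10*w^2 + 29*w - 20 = (w - 1)*(w^2 - 9*w + 20) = (w - 4)*(w - 1)*(w - 5)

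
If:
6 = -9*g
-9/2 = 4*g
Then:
No Solution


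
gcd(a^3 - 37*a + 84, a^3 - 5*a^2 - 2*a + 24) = a^2 - 7*a + 12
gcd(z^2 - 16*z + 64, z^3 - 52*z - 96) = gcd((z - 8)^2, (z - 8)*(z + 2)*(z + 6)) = z - 8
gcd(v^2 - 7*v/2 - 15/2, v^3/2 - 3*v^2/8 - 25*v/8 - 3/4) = 1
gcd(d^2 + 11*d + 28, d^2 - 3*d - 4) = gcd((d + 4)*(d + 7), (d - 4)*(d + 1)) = 1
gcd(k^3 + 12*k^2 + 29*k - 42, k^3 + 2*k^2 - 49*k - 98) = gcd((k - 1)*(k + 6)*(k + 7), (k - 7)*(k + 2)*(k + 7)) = k + 7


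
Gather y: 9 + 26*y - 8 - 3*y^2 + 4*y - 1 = -3*y^2 + 30*y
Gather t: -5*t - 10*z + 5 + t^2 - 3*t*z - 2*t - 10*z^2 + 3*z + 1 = t^2 + t*(-3*z - 7) - 10*z^2 - 7*z + 6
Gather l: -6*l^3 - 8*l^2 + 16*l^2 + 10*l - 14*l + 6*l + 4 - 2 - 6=-6*l^3 + 8*l^2 + 2*l - 4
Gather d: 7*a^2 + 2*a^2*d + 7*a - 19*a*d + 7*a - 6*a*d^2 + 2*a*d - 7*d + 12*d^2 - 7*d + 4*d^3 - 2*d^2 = 7*a^2 + 14*a + 4*d^3 + d^2*(10 - 6*a) + d*(2*a^2 - 17*a - 14)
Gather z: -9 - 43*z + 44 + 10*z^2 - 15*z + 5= 10*z^2 - 58*z + 40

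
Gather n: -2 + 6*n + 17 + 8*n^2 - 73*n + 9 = 8*n^2 - 67*n + 24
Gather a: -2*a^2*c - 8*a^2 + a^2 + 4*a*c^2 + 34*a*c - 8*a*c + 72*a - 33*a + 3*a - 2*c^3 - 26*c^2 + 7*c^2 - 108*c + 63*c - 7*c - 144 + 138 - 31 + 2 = a^2*(-2*c - 7) + a*(4*c^2 + 26*c + 42) - 2*c^3 - 19*c^2 - 52*c - 35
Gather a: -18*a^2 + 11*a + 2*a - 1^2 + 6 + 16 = -18*a^2 + 13*a + 21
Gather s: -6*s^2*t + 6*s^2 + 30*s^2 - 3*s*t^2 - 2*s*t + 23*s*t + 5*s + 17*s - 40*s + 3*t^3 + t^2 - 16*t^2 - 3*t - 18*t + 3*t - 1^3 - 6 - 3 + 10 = s^2*(36 - 6*t) + s*(-3*t^2 + 21*t - 18) + 3*t^3 - 15*t^2 - 18*t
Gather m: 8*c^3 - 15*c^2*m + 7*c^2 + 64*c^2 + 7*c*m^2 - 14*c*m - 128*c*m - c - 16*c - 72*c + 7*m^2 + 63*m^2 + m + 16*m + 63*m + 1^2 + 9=8*c^3 + 71*c^2 - 89*c + m^2*(7*c + 70) + m*(-15*c^2 - 142*c + 80) + 10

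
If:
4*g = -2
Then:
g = -1/2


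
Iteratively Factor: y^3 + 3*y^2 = (y)*(y^2 + 3*y) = y^2*(y + 3)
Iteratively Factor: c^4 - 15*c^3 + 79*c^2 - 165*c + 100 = (c - 5)*(c^3 - 10*c^2 + 29*c - 20) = (c - 5)*(c - 1)*(c^2 - 9*c + 20) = (c - 5)*(c - 4)*(c - 1)*(c - 5)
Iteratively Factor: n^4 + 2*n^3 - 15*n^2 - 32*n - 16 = (n - 4)*(n^3 + 6*n^2 + 9*n + 4) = (n - 4)*(n + 1)*(n^2 + 5*n + 4) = (n - 4)*(n + 1)*(n + 4)*(n + 1)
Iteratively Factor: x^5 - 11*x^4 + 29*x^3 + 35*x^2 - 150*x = (x - 5)*(x^4 - 6*x^3 - x^2 + 30*x) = (x - 5)*(x + 2)*(x^3 - 8*x^2 + 15*x) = (x - 5)^2*(x + 2)*(x^2 - 3*x) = (x - 5)^2*(x - 3)*(x + 2)*(x)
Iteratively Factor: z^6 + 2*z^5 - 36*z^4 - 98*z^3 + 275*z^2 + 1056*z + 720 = (z + 4)*(z^5 - 2*z^4 - 28*z^3 + 14*z^2 + 219*z + 180) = (z + 3)*(z + 4)*(z^4 - 5*z^3 - 13*z^2 + 53*z + 60) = (z + 3)^2*(z + 4)*(z^3 - 8*z^2 + 11*z + 20) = (z + 1)*(z + 3)^2*(z + 4)*(z^2 - 9*z + 20) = (z - 4)*(z + 1)*(z + 3)^2*(z + 4)*(z - 5)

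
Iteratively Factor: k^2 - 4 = (k + 2)*(k - 2)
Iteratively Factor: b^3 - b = (b)*(b^2 - 1) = b*(b + 1)*(b - 1)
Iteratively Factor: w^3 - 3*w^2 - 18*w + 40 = (w - 5)*(w^2 + 2*w - 8) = (w - 5)*(w + 4)*(w - 2)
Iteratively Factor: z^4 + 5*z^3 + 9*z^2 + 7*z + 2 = (z + 1)*(z^3 + 4*z^2 + 5*z + 2) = (z + 1)*(z + 2)*(z^2 + 2*z + 1) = (z + 1)^2*(z + 2)*(z + 1)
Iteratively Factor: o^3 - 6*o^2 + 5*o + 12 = (o - 3)*(o^2 - 3*o - 4) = (o - 3)*(o + 1)*(o - 4)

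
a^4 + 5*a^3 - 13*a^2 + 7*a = a*(a - 1)^2*(a + 7)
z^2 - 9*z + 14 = (z - 7)*(z - 2)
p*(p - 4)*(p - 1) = p^3 - 5*p^2 + 4*p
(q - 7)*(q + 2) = q^2 - 5*q - 14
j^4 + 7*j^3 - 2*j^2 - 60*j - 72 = (j - 3)*(j + 2)^2*(j + 6)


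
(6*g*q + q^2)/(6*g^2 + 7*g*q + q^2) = q/(g + q)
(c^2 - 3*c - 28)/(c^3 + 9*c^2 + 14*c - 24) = (c - 7)/(c^2 + 5*c - 6)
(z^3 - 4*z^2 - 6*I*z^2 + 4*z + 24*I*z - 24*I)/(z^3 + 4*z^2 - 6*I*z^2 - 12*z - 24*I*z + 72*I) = (z - 2)/(z + 6)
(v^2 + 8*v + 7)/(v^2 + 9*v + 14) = (v + 1)/(v + 2)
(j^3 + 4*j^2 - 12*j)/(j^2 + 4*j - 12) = j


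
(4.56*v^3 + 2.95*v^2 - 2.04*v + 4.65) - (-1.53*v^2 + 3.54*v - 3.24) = 4.56*v^3 + 4.48*v^2 - 5.58*v + 7.89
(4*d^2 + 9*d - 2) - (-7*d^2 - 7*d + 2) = 11*d^2 + 16*d - 4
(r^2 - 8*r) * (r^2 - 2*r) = r^4 - 10*r^3 + 16*r^2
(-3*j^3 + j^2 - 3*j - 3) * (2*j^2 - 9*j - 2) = -6*j^5 + 29*j^4 - 9*j^3 + 19*j^2 + 33*j + 6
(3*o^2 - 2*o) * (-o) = -3*o^3 + 2*o^2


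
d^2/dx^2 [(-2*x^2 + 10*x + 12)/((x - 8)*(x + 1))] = -8/(x^3 - 24*x^2 + 192*x - 512)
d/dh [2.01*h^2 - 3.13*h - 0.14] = 4.02*h - 3.13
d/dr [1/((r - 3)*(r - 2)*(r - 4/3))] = 3*(-9*r^2 + 38*r - 38)/(9*r^6 - 114*r^5 + 589*r^4 - 1588*r^3 + 2356*r^2 - 1824*r + 576)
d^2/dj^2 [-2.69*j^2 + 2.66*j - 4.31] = -5.38000000000000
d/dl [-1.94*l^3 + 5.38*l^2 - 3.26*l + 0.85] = -5.82*l^2 + 10.76*l - 3.26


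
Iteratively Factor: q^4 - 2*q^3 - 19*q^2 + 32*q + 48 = (q + 4)*(q^3 - 6*q^2 + 5*q + 12) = (q - 4)*(q + 4)*(q^2 - 2*q - 3) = (q - 4)*(q + 1)*(q + 4)*(q - 3)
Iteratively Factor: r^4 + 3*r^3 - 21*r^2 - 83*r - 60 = (r + 3)*(r^3 - 21*r - 20) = (r + 1)*(r + 3)*(r^2 - r - 20) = (r - 5)*(r + 1)*(r + 3)*(r + 4)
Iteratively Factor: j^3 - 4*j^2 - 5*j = (j)*(j^2 - 4*j - 5) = j*(j + 1)*(j - 5)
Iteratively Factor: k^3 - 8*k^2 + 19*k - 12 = (k - 1)*(k^2 - 7*k + 12) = (k - 4)*(k - 1)*(k - 3)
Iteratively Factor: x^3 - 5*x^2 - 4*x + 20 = (x - 2)*(x^2 - 3*x - 10) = (x - 5)*(x - 2)*(x + 2)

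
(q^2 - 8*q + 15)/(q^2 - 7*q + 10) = (q - 3)/(q - 2)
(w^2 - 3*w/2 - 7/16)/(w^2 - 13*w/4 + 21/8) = (4*w + 1)/(2*(2*w - 3))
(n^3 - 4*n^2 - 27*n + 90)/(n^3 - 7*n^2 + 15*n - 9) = (n^2 - n - 30)/(n^2 - 4*n + 3)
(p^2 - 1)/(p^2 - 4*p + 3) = (p + 1)/(p - 3)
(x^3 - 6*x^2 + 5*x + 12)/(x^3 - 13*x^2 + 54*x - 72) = (x + 1)/(x - 6)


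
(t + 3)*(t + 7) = t^2 + 10*t + 21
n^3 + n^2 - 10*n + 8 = (n - 2)*(n - 1)*(n + 4)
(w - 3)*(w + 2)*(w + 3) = w^3 + 2*w^2 - 9*w - 18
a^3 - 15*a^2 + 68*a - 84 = (a - 7)*(a - 6)*(a - 2)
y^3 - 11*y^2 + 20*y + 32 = (y - 8)*(y - 4)*(y + 1)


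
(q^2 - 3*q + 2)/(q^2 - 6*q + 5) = (q - 2)/(q - 5)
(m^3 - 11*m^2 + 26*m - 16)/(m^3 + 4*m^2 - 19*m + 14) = (m - 8)/(m + 7)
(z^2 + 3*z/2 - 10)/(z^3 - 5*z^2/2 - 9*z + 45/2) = (z + 4)/(z^2 - 9)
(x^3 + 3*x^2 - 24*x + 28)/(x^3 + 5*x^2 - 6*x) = (x^3 + 3*x^2 - 24*x + 28)/(x*(x^2 + 5*x - 6))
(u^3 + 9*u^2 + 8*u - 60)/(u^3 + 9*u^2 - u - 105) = (u^2 + 4*u - 12)/(u^2 + 4*u - 21)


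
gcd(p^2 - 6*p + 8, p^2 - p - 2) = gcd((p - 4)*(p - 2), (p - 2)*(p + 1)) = p - 2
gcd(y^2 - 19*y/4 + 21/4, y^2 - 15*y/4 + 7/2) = y - 7/4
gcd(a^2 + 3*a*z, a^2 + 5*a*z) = a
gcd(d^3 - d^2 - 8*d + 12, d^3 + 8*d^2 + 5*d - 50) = d - 2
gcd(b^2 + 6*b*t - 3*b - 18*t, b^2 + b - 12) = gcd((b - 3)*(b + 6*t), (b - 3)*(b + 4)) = b - 3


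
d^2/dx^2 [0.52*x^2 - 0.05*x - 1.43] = 1.04000000000000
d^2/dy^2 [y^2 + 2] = 2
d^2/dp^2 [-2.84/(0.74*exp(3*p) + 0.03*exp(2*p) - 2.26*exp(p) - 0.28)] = (-2.84*(2.22*exp(2*p) + 0.06*exp(p) - 2.26)*(4.44*exp(2*p) + 0.12*exp(p) - 4.52)*exp(p) + (18.9144*exp(2*p) + 0.3408*exp(p) - 6.4184)*(0.74*exp(3*p) + 0.03*exp(2*p) - 2.26*exp(p) - 0.28))*exp(p)/(0.74*exp(3*p) + 0.03*exp(2*p) - 2.26*exp(p) - 0.28)^3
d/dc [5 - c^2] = -2*c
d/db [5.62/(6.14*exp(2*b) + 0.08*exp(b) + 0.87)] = (-69.0136*exp(b) - 0.4496)*exp(b)/(6.14*exp(2*b) + 0.08*exp(b) + 0.87)^2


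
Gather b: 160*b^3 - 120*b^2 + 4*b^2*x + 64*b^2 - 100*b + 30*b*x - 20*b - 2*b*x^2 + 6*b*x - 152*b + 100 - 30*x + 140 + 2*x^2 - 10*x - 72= 160*b^3 + b^2*(4*x - 56) + b*(-2*x^2 + 36*x - 272) + 2*x^2 - 40*x + 168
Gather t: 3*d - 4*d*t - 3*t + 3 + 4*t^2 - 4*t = 3*d + 4*t^2 + t*(-4*d - 7) + 3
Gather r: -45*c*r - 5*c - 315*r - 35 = -5*c + r*(-45*c - 315) - 35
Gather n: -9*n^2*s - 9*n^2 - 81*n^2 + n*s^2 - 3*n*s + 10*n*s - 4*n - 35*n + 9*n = n^2*(-9*s - 90) + n*(s^2 + 7*s - 30)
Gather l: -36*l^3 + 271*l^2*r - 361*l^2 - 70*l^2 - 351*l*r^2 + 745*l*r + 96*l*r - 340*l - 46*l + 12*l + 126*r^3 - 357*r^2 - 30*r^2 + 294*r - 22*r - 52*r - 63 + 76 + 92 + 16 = -36*l^3 + l^2*(271*r - 431) + l*(-351*r^2 + 841*r - 374) + 126*r^3 - 387*r^2 + 220*r + 121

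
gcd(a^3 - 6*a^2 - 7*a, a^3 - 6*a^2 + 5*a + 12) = a + 1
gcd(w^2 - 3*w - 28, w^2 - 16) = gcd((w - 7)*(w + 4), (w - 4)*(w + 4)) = w + 4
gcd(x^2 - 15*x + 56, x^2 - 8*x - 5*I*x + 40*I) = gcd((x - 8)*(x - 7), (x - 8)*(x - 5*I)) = x - 8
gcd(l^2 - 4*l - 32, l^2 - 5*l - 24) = l - 8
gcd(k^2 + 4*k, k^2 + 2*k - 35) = 1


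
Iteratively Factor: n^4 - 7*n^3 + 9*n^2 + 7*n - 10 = (n + 1)*(n^3 - 8*n^2 + 17*n - 10) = (n - 2)*(n + 1)*(n^2 - 6*n + 5) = (n - 2)*(n - 1)*(n + 1)*(n - 5)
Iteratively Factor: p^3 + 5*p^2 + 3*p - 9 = (p - 1)*(p^2 + 6*p + 9) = (p - 1)*(p + 3)*(p + 3)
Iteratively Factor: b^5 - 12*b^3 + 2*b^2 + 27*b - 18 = (b - 1)*(b^4 + b^3 - 11*b^2 - 9*b + 18) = (b - 3)*(b - 1)*(b^3 + 4*b^2 + b - 6) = (b - 3)*(b - 1)^2*(b^2 + 5*b + 6) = (b - 3)*(b - 1)^2*(b + 3)*(b + 2)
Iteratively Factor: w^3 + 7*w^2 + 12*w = (w + 3)*(w^2 + 4*w) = (w + 3)*(w + 4)*(w)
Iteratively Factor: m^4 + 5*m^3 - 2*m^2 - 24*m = (m - 2)*(m^3 + 7*m^2 + 12*m) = (m - 2)*(m + 4)*(m^2 + 3*m) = (m - 2)*(m + 3)*(m + 4)*(m)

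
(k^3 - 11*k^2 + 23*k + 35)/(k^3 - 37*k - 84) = (k^2 - 4*k - 5)/(k^2 + 7*k + 12)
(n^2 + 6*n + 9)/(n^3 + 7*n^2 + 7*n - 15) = (n + 3)/(n^2 + 4*n - 5)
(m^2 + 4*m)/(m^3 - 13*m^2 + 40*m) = (m + 4)/(m^2 - 13*m + 40)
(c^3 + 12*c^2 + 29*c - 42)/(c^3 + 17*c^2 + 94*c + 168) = (c - 1)/(c + 4)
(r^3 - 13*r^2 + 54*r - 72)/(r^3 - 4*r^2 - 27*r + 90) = (r - 4)/(r + 5)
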